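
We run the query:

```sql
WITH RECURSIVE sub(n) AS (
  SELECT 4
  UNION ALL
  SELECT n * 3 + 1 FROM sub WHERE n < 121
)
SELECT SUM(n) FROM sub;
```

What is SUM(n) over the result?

178

Base: n=4.
Iteration 1: 4 < 121 holds -> n = 4 * 3 + 1 = 13.
Iteration 2: 13 < 121 holds -> n = 13 * 3 + 1 = 40.
Iteration 3: 40 < 121 holds -> n = 40 * 3 + 1 = 121.
Iteration 4: 121 < 121 fails; recursion stops.
SUM(n) = 4 + 13 + 40 + 121 = 178.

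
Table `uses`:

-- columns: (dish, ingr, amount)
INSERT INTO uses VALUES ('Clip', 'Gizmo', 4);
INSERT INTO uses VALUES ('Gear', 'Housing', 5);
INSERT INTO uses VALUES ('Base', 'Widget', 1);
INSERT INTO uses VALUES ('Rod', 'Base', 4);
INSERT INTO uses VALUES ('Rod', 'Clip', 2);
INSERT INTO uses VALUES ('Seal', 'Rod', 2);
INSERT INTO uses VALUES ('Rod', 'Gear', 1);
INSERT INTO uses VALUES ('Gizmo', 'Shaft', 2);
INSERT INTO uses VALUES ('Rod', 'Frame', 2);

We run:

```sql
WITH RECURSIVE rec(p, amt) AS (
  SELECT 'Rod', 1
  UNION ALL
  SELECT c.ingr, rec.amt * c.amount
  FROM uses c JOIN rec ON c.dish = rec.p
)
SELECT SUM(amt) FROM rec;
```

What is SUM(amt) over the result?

43

Base: (Rod, amt=1).
Iteration 1: components of {Rod} -> Base = 1*4 = 4, Clip = 1*2 = 2, Frame = 1*2 = 2, Gear = 1*1 = 1.
Iteration 2: components of {Base,Clip,Frame,Gear} -> Gizmo = 2*4 = 8, Housing = 1*5 = 5, Widget = 4*1 = 4.
Iteration 3: components of {Gizmo,Housing,Widget} -> Shaft = 8*2 = 16.
Iteration 4: no further components; recursion stops.
SUM(amt) = 1 + 2 + 4 + 2 + 1 + 8 + 4 + 5 + 16 = 43.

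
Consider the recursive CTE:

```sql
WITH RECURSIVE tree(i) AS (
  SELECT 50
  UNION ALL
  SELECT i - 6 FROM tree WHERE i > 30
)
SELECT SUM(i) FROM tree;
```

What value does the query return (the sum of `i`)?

Base: i=50.
Iteration 1: 50 > 30 holds -> i = 50 - 6 = 44.
Iteration 2: 44 > 30 holds -> i = 44 - 6 = 38.
Iteration 3: 38 > 30 holds -> i = 38 - 6 = 32.
Iteration 4: 32 > 30 holds -> i = 32 - 6 = 26.
Iteration 5: 26 > 30 fails; recursion stops.
SUM(i) = 50 + 44 + 38 + 32 + 26 = 190.

190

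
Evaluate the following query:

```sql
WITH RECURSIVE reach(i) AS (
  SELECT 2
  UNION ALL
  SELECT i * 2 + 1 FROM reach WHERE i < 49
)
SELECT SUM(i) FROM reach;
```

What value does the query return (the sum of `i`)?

Base: i=2.
Iteration 1: 2 < 49 holds -> i = 2 * 2 + 1 = 5.
Iteration 2: 5 < 49 holds -> i = 5 * 2 + 1 = 11.
Iteration 3: 11 < 49 holds -> i = 11 * 2 + 1 = 23.
Iteration 4: 23 < 49 holds -> i = 23 * 2 + 1 = 47.
Iteration 5: 47 < 49 holds -> i = 47 * 2 + 1 = 95.
Iteration 6: 95 < 49 fails; recursion stops.
SUM(i) = 2 + 5 + 11 + 23 + 47 + 95 = 183.

183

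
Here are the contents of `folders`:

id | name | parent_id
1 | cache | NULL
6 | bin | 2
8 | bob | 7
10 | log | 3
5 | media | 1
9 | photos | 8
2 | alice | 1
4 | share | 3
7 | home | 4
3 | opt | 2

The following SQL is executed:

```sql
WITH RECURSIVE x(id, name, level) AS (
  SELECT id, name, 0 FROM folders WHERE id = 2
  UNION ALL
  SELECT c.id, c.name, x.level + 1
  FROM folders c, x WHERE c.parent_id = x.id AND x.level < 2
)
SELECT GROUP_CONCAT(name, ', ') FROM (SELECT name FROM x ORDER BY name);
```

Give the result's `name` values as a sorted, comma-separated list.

alice, bin, log, opt, share

Base: id=2 (alice) at level 0.
Iteration 1: rows with parent_id in {2} -> opt (id 3, level 1), bin (id 6, level 1).
Iteration 2: rows with parent_id in {3,6} -> share (id 4, level 2), log (id 10, level 2).
Iteration 3: level < 2 fails for all current rows; recursion stops.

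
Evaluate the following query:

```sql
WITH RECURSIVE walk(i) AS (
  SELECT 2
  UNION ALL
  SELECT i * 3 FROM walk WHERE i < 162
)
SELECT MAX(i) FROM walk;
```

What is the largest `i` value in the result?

162

Base: i=2.
Iteration 1: 2 < 162 holds -> i = 2 * 3 = 6.
Iteration 2: 6 < 162 holds -> i = 6 * 3 = 18.
Iteration 3: 18 < 162 holds -> i = 18 * 3 = 54.
Iteration 4: 54 < 162 holds -> i = 54 * 3 = 162.
Iteration 5: 162 < 162 fails; recursion stops.
i values: 2, 6, 18, 54, 162; the maximum is 162.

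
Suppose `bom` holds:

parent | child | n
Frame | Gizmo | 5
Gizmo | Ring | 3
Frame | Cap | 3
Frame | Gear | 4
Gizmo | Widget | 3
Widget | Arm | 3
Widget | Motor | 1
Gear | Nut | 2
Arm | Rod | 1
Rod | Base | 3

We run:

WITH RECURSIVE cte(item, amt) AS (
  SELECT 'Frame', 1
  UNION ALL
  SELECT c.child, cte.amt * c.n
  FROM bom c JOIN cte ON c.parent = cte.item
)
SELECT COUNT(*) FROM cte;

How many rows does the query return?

Base: (Frame, amt=1).
Iteration 1: components of {Frame} -> Cap = 1*3 = 3, Gear = 1*4 = 4, Gizmo = 1*5 = 5.
Iteration 2: components of {Cap,Gear,Gizmo} -> Nut = 4*2 = 8, Ring = 5*3 = 15, Widget = 5*3 = 15.
Iteration 3: components of {Nut,Ring,Widget} -> Arm = 15*3 = 45, Motor = 15*1 = 15.
Iteration 4: components of {Arm,Motor} -> Rod = 45*1 = 45.
Iteration 5: components of {Rod} -> Base = 45*3 = 135.
Iteration 6: no further components; recursion stops.
Total rows emitted: 11.

11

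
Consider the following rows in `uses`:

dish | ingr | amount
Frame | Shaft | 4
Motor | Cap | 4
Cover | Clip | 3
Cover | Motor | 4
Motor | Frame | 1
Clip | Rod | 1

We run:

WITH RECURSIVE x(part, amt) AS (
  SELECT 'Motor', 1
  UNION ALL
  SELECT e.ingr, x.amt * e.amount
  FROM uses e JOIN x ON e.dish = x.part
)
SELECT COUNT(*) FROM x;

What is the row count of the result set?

4

Base: (Motor, amt=1).
Iteration 1: components of {Motor} -> Cap = 1*4 = 4, Frame = 1*1 = 1.
Iteration 2: components of {Cap,Frame} -> Shaft = 1*4 = 4.
Iteration 3: no further components; recursion stops.
Total rows emitted: 4.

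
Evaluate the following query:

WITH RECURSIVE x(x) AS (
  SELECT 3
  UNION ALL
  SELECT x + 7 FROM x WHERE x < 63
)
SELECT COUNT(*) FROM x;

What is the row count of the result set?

Base: x=3.
Iteration 1: 3 < 63 holds -> x = 3 + 7 = 10.
Iteration 2: 10 < 63 holds -> x = 10 + 7 = 17.
Iteration 3: 17 < 63 holds -> x = 17 + 7 = 24.
Iteration 4: 24 < 63 holds -> x = 24 + 7 = 31.
Iteration 5: 31 < 63 holds -> x = 31 + 7 = 38.
Iteration 6: 38 < 63 holds -> x = 38 + 7 = 45.
Iteration 7: 45 < 63 holds -> x = 45 + 7 = 52.
Iteration 8: 52 < 63 holds -> x = 52 + 7 = 59.
Iteration 9: 59 < 63 holds -> x = 59 + 7 = 66.
Iteration 10: 66 < 63 fails; recursion stops.
Total rows emitted: 10.

10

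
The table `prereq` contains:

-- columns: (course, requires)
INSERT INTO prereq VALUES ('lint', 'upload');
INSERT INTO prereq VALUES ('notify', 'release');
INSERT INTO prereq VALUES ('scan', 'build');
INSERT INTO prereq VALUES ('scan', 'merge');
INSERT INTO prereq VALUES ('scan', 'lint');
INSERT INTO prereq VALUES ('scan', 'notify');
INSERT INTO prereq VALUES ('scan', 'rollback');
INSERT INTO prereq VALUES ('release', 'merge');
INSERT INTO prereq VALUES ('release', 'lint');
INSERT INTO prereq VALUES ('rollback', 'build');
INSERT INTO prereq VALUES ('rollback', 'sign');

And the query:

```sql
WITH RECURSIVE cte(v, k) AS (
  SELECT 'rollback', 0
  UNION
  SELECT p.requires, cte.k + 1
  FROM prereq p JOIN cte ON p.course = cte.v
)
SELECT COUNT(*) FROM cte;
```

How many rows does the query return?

3

Base: (rollback, k=0).
Iteration 1: edges from {rollback} -> (build, k=1), (sign, k=1).
Iteration 2: no outgoing edges from {build,sign}; recursion stops.
Total rows emitted: 3.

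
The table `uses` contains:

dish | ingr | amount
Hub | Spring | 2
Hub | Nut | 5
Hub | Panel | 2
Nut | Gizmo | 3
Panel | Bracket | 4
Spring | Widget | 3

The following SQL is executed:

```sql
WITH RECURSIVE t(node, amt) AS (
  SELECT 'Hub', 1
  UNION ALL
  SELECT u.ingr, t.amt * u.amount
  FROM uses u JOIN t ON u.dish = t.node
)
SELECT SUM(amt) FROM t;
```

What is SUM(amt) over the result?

39

Base: (Hub, amt=1).
Iteration 1: components of {Hub} -> Nut = 1*5 = 5, Panel = 1*2 = 2, Spring = 1*2 = 2.
Iteration 2: components of {Nut,Panel,Spring} -> Bracket = 2*4 = 8, Gizmo = 5*3 = 15, Widget = 2*3 = 6.
Iteration 3: no further components; recursion stops.
SUM(amt) = 1 + 2 + 2 + 5 + 6 + 8 + 15 = 39.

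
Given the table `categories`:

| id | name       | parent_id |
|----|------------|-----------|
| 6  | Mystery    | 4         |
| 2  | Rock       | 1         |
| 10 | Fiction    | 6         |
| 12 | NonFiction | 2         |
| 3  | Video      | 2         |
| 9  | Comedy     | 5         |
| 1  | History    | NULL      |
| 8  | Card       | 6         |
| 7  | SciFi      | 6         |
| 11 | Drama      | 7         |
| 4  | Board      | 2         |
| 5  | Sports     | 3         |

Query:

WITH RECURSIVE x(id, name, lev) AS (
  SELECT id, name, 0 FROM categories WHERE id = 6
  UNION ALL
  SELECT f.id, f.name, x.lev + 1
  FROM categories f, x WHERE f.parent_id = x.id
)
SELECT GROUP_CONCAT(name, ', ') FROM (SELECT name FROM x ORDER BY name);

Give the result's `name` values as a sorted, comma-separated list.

Base: id=6 (Mystery) at lev 0.
Iteration 1: rows with parent_id in {6} -> SciFi (id 7, lev 1), Card (id 8, lev 1), Fiction (id 10, lev 1).
Iteration 2: rows with parent_id in {7,8,10} -> Drama (id 11, lev 2).
Iteration 3: no rows with parent_id in {11}; recursion stops.

Card, Drama, Fiction, Mystery, SciFi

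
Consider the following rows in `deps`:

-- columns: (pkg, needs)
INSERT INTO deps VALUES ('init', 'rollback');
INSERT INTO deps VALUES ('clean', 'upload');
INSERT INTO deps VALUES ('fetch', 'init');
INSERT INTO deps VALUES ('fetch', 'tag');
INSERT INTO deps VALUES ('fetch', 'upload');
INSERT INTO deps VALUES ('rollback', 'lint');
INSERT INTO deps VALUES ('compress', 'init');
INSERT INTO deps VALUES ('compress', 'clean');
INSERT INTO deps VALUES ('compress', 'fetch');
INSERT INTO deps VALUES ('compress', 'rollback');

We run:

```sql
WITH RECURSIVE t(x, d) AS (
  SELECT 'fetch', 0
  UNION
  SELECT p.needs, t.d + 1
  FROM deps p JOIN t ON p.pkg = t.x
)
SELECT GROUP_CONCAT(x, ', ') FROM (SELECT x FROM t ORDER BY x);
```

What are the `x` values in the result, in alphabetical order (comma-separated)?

Base: (fetch, d=0).
Iteration 1: edges from {fetch} -> (init, d=1), (tag, d=1), (upload, d=1).
Iteration 2: edges from {init,tag,upload} -> (rollback, d=2).
Iteration 3: edges from {rollback} -> (lint, d=3).
Iteration 4: no outgoing edges from {lint}; recursion stops.

fetch, init, lint, rollback, tag, upload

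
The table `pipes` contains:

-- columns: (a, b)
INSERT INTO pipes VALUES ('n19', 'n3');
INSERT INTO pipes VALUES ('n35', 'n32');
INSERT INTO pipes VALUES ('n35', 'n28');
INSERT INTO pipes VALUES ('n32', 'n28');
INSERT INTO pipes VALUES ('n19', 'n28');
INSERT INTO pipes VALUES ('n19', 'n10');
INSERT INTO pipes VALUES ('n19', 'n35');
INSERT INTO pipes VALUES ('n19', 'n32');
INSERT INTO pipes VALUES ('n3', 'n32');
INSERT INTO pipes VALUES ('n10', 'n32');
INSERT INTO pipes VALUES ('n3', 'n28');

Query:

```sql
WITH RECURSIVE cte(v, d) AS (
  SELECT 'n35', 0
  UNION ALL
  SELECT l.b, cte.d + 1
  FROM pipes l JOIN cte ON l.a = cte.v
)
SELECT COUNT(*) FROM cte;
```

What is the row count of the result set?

Base: (n35, d=0).
Iteration 1: edges from {n35} -> (n28, d=1), (n32, d=1).
Iteration 2: edges from {n28,n32} -> (n28, d=2).
Iteration 3: no outgoing edges from {n28}; recursion stops.
Total rows emitted: 4.

4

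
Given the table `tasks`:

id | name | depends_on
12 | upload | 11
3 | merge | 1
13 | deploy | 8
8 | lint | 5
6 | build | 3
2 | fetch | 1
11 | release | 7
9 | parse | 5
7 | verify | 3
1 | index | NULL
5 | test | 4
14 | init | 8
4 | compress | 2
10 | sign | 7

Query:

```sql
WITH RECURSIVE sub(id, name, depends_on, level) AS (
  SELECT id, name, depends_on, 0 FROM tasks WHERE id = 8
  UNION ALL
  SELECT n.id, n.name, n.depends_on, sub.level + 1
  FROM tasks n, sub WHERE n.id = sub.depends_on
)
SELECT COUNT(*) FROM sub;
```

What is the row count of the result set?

Base: id=8 (lint), depends_on=5, level 0.
Iteration 1: join on id=5 -> test (id 5, depends_on=4, level 1).
Iteration 2: join on id=4 -> compress (id 4, depends_on=2, level 2).
Iteration 3: join on id=2 -> fetch (id 2, depends_on=1, level 3).
Iteration 4: join on id=1 -> index (id 1, depends_on=NULL, level 4).
Iteration 5: depends_on is NULL; no match; recursion stops.
Total rows emitted: 5.

5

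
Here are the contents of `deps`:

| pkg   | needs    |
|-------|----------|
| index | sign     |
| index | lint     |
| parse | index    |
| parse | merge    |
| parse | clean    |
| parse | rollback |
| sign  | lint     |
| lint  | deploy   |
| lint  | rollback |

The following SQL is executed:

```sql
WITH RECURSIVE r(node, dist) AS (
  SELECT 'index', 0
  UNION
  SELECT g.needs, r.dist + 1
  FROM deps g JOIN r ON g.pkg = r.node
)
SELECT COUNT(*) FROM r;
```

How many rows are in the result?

Base: (index, dist=0).
Iteration 1: edges from {index} -> (lint, dist=1), (sign, dist=1).
Iteration 2: edges from {lint,sign} -> (deploy, dist=2), (lint, dist=2), (rollback, dist=2).
Iteration 3: edges from {deploy,lint,rollback} -> (deploy, dist=3), (rollback, dist=3).
Iteration 4: no outgoing edges from {deploy,rollback}; recursion stops.
Total rows emitted: 8.

8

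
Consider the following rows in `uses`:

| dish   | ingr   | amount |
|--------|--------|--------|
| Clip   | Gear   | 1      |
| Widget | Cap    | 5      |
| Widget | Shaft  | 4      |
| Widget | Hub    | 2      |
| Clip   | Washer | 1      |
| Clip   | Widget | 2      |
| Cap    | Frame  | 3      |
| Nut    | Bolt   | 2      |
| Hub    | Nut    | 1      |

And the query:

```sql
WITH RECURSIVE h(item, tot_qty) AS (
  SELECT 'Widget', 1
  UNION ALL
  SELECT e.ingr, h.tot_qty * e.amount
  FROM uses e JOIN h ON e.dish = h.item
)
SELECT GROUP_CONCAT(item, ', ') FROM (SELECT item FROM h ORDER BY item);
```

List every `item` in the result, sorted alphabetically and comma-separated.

Bolt, Cap, Frame, Hub, Nut, Shaft, Widget

Base: (Widget, tot_qty=1).
Iteration 1: components of {Widget} -> Cap = 1*5 = 5, Hub = 1*2 = 2, Shaft = 1*4 = 4.
Iteration 2: components of {Cap,Hub,Shaft} -> Frame = 5*3 = 15, Nut = 2*1 = 2.
Iteration 3: components of {Frame,Nut} -> Bolt = 2*2 = 4.
Iteration 4: no further components; recursion stops.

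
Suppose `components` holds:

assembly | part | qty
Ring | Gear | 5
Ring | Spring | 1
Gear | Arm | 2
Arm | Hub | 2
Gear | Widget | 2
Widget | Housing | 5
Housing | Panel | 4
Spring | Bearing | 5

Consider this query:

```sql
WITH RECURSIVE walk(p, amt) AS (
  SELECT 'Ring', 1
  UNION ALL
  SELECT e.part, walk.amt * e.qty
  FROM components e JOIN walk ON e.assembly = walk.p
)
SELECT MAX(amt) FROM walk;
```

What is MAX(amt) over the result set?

Base: (Ring, amt=1).
Iteration 1: components of {Ring} -> Gear = 1*5 = 5, Spring = 1*1 = 1.
Iteration 2: components of {Gear,Spring} -> Arm = 5*2 = 10, Bearing = 1*5 = 5, Widget = 5*2 = 10.
Iteration 3: components of {Arm,Bearing,Widget} -> Housing = 10*5 = 50, Hub = 10*2 = 20.
Iteration 4: components of {Housing,Hub} -> Panel = 50*4 = 200.
Iteration 5: no further components; recursion stops.
amt values: 1, 5, 1, 10, 10, 5, 20, 50, 200; the maximum is 200.

200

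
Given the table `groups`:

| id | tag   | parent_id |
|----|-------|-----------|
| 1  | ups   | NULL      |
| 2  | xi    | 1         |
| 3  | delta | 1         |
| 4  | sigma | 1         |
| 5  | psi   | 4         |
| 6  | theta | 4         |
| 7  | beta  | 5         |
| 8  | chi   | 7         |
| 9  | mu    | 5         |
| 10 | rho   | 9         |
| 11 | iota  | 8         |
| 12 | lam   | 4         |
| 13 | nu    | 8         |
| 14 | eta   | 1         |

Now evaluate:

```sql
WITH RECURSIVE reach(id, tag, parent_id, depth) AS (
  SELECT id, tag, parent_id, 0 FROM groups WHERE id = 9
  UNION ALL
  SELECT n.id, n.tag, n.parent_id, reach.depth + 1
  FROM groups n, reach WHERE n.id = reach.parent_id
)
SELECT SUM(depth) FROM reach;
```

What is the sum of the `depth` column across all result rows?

Base: id=9 (mu), parent_id=5, depth 0.
Iteration 1: join on id=5 -> psi (id 5, parent_id=4, depth 1).
Iteration 2: join on id=4 -> sigma (id 4, parent_id=1, depth 2).
Iteration 3: join on id=1 -> ups (id 1, parent_id=NULL, depth 3).
Iteration 4: parent_id is NULL; no match; recursion stops.
SUM(depth) = 0 + 1 + 2 + 3 = 6.

6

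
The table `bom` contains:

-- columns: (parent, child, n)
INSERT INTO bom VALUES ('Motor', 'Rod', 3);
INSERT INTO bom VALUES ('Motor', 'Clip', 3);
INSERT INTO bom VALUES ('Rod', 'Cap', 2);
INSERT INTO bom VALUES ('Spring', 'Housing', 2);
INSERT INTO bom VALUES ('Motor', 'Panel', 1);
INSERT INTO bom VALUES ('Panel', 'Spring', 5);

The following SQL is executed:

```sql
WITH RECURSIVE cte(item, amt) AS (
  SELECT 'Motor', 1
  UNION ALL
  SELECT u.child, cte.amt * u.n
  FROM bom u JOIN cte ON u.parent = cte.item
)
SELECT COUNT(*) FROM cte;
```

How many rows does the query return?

Base: (Motor, amt=1).
Iteration 1: components of {Motor} -> Clip = 1*3 = 3, Panel = 1*1 = 1, Rod = 1*3 = 3.
Iteration 2: components of {Clip,Panel,Rod} -> Cap = 3*2 = 6, Spring = 1*5 = 5.
Iteration 3: components of {Cap,Spring} -> Housing = 5*2 = 10.
Iteration 4: no further components; recursion stops.
Total rows emitted: 7.

7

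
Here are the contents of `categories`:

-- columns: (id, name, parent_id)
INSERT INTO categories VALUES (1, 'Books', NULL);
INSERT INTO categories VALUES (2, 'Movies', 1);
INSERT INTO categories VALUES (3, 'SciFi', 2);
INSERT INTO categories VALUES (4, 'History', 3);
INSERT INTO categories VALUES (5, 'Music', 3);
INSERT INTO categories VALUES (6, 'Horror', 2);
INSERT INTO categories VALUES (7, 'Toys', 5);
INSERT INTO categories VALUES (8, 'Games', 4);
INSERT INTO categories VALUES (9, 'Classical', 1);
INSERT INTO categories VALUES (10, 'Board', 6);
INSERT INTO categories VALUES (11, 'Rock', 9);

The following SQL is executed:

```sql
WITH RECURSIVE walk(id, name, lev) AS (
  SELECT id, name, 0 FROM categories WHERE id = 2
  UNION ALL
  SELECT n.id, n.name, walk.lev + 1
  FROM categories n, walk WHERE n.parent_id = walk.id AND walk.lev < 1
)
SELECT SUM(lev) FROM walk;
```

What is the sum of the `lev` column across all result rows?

Base: id=2 (Movies) at lev 0.
Iteration 1: rows with parent_id in {2} -> SciFi (id 3, lev 1), Horror (id 6, lev 1).
Iteration 2: lev < 1 fails for all current rows; recursion stops.
SUM(lev) = 0 + 1 + 1 = 2.

2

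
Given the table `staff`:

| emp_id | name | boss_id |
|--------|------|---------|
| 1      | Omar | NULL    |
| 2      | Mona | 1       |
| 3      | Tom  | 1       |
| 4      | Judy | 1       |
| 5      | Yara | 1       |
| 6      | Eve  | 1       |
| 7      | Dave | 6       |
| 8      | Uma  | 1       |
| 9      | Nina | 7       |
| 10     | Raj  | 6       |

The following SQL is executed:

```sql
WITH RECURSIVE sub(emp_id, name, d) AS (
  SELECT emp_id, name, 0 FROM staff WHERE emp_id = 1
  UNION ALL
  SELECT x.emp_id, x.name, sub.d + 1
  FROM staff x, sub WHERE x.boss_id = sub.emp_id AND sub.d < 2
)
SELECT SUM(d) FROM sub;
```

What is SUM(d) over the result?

Base: emp_id=1 (Omar) at d 0.
Iteration 1: rows with boss_id in {1} -> Mona (id 2, d 1), Tom (id 3, d 1), Judy (id 4, d 1), Yara (id 5, d 1), Eve (id 6, d 1), Uma (id 8, d 1).
Iteration 2: rows with boss_id in {2,3,4,5,6,8} -> Dave (id 7, d 2), Raj (id 10, d 2).
Iteration 3: d < 2 fails for all current rows; recursion stops.
SUM(d) = 0 + 1 + 1 + 1 + 1 + 1 + 1 + 2 + 2 = 10.

10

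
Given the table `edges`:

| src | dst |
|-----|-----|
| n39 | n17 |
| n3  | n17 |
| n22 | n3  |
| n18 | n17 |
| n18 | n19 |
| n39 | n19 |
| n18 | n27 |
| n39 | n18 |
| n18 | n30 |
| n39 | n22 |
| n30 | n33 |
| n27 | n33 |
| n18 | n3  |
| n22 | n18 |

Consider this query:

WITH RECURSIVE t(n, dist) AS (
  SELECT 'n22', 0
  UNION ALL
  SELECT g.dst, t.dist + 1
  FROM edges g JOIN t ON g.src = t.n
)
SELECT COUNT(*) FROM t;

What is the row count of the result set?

Base: (n22, dist=0).
Iteration 1: edges from {n22} -> (n18, dist=1), (n3, dist=1).
Iteration 2: edges from {n18,n3} -> (n17, dist=2) x2, (n19, dist=2), (n27, dist=2), (n3, dist=2), (n30, dist=2). [UNION ALL keeps all 6 new rows, including repeats]
Iteration 3: edges from {n17,n19,n27,n3,n30} -> (n17, dist=3), (n33, dist=3) x2. [UNION ALL keeps all 3 new rows, including repeats]
Iteration 4: no outgoing edges from {n17,n33}; recursion stops.
Total rows emitted: 12.

12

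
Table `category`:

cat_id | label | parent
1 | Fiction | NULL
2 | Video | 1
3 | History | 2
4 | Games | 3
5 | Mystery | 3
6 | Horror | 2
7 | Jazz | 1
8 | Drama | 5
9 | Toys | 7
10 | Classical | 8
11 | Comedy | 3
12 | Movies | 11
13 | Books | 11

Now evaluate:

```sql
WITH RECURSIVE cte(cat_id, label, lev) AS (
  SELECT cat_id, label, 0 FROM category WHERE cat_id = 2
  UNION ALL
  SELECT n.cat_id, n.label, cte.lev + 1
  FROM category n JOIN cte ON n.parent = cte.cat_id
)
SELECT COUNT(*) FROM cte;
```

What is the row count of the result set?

10

Base: cat_id=2 (Video) at lev 0.
Iteration 1: rows with parent in {2} -> History (id 3, lev 1), Horror (id 6, lev 1).
Iteration 2: rows with parent in {3,6} -> Games (id 4, lev 2), Mystery (id 5, lev 2), Comedy (id 11, lev 2).
Iteration 3: rows with parent in {4,5,11} -> Drama (id 8, lev 3), Movies (id 12, lev 3), Books (id 13, lev 3).
Iteration 4: rows with parent in {8,12,13} -> Classical (id 10, lev 4).
Iteration 5: no rows with parent in {10}; recursion stops.
Total rows emitted: 10.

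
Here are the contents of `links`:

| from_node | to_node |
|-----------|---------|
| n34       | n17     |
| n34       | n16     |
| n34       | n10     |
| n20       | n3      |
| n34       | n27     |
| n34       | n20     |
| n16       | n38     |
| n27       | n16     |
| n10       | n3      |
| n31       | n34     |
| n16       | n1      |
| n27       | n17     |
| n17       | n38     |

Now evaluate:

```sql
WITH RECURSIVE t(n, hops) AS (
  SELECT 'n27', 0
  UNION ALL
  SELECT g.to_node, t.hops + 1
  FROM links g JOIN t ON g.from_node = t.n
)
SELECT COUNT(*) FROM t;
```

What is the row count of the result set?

Base: (n27, hops=0).
Iteration 1: edges from {n27} -> (n16, hops=1), (n17, hops=1).
Iteration 2: edges from {n16,n17} -> (n1, hops=2), (n38, hops=2) x2. [UNION ALL keeps all 3 new rows, including repeats]
Iteration 3: no outgoing edges from {n1,n38}; recursion stops.
Total rows emitted: 6.

6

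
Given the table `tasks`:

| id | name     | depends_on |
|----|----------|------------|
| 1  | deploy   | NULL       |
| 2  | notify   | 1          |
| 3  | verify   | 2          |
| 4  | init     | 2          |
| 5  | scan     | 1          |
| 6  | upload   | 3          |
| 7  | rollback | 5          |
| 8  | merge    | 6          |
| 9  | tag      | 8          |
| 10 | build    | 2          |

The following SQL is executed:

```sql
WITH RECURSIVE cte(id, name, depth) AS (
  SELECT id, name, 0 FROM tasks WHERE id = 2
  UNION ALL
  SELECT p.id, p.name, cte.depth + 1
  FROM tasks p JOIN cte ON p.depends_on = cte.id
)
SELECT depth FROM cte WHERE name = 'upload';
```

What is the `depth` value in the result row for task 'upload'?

2

Base: id=2 (notify) at depth 0.
Iteration 1: rows with depends_on in {2} -> verify (id 3, depth 1), init (id 4, depth 1), build (id 10, depth 1).
Iteration 2: rows with depends_on in {3,4,10} -> upload (id 6, depth 2).
Iteration 3: rows with depends_on in {6} -> merge (id 8, depth 3).
Iteration 4: rows with depends_on in {8} -> tag (id 9, depth 4).
Iteration 5: no rows with depends_on in {9}; recursion stops.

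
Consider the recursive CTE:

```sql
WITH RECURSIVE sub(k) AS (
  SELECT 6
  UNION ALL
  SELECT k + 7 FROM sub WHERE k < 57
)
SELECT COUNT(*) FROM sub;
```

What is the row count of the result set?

Base: k=6.
Iteration 1: 6 < 57 holds -> k = 6 + 7 = 13.
Iteration 2: 13 < 57 holds -> k = 13 + 7 = 20.
Iteration 3: 20 < 57 holds -> k = 20 + 7 = 27.
Iteration 4: 27 < 57 holds -> k = 27 + 7 = 34.
Iteration 5: 34 < 57 holds -> k = 34 + 7 = 41.
Iteration 6: 41 < 57 holds -> k = 41 + 7 = 48.
Iteration 7: 48 < 57 holds -> k = 48 + 7 = 55.
Iteration 8: 55 < 57 holds -> k = 55 + 7 = 62.
Iteration 9: 62 < 57 fails; recursion stops.
Total rows emitted: 9.

9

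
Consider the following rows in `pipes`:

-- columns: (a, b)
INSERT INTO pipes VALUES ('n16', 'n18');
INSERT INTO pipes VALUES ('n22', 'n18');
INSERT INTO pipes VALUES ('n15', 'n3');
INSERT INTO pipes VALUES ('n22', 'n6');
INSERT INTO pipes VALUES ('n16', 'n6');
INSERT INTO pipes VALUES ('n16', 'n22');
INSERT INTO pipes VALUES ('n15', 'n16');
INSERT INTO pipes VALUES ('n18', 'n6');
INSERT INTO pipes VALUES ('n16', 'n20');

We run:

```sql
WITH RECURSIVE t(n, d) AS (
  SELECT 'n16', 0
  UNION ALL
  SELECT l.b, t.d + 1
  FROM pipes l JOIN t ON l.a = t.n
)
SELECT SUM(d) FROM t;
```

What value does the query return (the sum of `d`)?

Base: (n16, d=0).
Iteration 1: edges from {n16} -> (n18, d=1), (n20, d=1), (n22, d=1), (n6, d=1).
Iteration 2: edges from {n18,n20,n22,n6} -> (n18, d=2), (n6, d=2) x2. [UNION ALL keeps all 3 new rows, including repeats]
Iteration 3: edges from {n18,n6} -> (n6, d=3).
Iteration 4: no outgoing edges from {n6}; recursion stops.
SUM(d) = 0 + 1 + 1 + 1 + 1 + 2 + 2 + 2 + 3 = 13.

13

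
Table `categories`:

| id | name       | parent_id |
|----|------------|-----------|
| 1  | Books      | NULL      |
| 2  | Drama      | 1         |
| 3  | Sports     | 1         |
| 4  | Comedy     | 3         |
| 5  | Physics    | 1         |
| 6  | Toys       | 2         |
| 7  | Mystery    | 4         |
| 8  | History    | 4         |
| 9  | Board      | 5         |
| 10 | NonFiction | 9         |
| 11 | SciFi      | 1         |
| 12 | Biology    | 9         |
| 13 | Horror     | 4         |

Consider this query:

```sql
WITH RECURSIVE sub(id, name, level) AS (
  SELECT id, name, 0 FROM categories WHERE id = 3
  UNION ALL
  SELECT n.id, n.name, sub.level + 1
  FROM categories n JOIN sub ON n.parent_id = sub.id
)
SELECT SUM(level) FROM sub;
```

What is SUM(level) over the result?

Base: id=3 (Sports) at level 0.
Iteration 1: rows with parent_id in {3} -> Comedy (id 4, level 1).
Iteration 2: rows with parent_id in {4} -> Mystery (id 7, level 2), History (id 8, level 2), Horror (id 13, level 2).
Iteration 3: no rows with parent_id in {7,8,13}; recursion stops.
SUM(level) = 0 + 1 + 2 + 2 + 2 = 7.

7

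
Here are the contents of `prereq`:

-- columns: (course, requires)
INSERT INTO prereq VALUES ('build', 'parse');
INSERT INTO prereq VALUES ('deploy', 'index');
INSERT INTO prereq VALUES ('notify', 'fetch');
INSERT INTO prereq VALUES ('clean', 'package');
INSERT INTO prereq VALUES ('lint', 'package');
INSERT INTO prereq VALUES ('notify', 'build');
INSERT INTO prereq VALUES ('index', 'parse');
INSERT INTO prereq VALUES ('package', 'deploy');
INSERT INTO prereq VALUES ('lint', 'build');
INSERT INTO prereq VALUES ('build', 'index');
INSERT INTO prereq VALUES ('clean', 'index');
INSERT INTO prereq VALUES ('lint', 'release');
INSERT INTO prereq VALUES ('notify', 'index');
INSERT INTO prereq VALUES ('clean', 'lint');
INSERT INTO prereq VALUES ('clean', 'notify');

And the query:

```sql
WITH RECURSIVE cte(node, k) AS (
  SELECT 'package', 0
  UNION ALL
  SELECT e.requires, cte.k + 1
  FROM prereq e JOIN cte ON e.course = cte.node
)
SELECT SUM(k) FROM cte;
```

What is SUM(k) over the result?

Base: (package, k=0).
Iteration 1: edges from {package} -> (deploy, k=1).
Iteration 2: edges from {deploy} -> (index, k=2).
Iteration 3: edges from {index} -> (parse, k=3).
Iteration 4: no outgoing edges from {parse}; recursion stops.
SUM(k) = 0 + 1 + 2 + 3 = 6.

6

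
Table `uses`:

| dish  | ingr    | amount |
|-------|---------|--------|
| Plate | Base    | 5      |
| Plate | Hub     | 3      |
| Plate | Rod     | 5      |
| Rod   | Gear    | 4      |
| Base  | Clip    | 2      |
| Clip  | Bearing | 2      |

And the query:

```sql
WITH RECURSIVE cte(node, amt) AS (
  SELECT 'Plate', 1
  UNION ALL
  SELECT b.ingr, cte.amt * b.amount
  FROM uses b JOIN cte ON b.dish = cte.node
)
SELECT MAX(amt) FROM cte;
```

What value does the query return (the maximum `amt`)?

20

Base: (Plate, amt=1).
Iteration 1: components of {Plate} -> Base = 1*5 = 5, Hub = 1*3 = 3, Rod = 1*5 = 5.
Iteration 2: components of {Base,Hub,Rod} -> Clip = 5*2 = 10, Gear = 5*4 = 20.
Iteration 3: components of {Clip,Gear} -> Bearing = 10*2 = 20.
Iteration 4: no further components; recursion stops.
amt values: 1, 5, 3, 5, 10, 20, 20; the maximum is 20.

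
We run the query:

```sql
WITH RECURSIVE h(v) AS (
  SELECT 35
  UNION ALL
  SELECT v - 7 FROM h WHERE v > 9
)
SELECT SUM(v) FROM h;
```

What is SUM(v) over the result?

105

Base: v=35.
Iteration 1: 35 > 9 holds -> v = 35 - 7 = 28.
Iteration 2: 28 > 9 holds -> v = 28 - 7 = 21.
Iteration 3: 21 > 9 holds -> v = 21 - 7 = 14.
Iteration 4: 14 > 9 holds -> v = 14 - 7 = 7.
Iteration 5: 7 > 9 fails; recursion stops.
SUM(v) = 35 + 28 + 21 + 14 + 7 = 105.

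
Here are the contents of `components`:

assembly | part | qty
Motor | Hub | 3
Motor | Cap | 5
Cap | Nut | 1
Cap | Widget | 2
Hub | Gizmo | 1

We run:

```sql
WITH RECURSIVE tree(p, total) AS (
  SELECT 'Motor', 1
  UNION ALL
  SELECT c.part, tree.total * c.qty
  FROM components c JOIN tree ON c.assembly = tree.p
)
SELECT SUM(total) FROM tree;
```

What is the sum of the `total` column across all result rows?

27

Base: (Motor, total=1).
Iteration 1: components of {Motor} -> Cap = 1*5 = 5, Hub = 1*3 = 3.
Iteration 2: components of {Cap,Hub} -> Gizmo = 3*1 = 3, Nut = 5*1 = 5, Widget = 5*2 = 10.
Iteration 3: no further components; recursion stops.
SUM(total) = 1 + 3 + 5 + 3 + 5 + 10 = 27.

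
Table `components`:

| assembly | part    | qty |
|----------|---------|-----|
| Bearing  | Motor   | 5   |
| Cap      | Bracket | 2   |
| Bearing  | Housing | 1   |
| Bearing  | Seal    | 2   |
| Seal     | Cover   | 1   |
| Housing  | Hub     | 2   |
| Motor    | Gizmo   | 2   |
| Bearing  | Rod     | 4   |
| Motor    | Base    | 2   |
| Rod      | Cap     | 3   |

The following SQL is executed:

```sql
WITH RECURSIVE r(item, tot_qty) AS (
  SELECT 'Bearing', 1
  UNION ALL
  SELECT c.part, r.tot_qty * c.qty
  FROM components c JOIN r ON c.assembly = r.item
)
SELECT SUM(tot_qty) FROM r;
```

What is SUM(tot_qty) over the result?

Base: (Bearing, tot_qty=1).
Iteration 1: components of {Bearing} -> Housing = 1*1 = 1, Motor = 1*5 = 5, Rod = 1*4 = 4, Seal = 1*2 = 2.
Iteration 2: components of {Housing,Motor,Rod,Seal} -> Base = 5*2 = 10, Cap = 4*3 = 12, Cover = 2*1 = 2, Gizmo = 5*2 = 10, Hub = 1*2 = 2.
Iteration 3: components of {Base,Cap,Cover,Gizmo,Hub} -> Bracket = 12*2 = 24.
Iteration 4: no further components; recursion stops.
SUM(tot_qty) = 1 + 1 + 4 + 5 + 2 + 2 + 12 + 10 + 10 + 2 + 24 = 73.

73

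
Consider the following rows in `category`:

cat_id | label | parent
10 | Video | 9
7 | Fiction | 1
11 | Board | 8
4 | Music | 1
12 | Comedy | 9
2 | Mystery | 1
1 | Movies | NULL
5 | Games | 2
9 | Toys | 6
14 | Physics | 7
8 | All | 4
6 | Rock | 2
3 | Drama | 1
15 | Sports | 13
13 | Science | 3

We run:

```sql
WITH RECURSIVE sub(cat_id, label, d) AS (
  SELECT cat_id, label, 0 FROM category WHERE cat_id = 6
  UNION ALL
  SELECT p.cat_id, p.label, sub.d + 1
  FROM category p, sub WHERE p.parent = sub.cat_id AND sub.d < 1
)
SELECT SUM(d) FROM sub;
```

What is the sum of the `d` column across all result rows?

1

Base: cat_id=6 (Rock) at d 0.
Iteration 1: rows with parent in {6} -> Toys (id 9, d 1).
Iteration 2: d < 1 fails for all current rows; recursion stops.
SUM(d) = 0 + 1 = 1.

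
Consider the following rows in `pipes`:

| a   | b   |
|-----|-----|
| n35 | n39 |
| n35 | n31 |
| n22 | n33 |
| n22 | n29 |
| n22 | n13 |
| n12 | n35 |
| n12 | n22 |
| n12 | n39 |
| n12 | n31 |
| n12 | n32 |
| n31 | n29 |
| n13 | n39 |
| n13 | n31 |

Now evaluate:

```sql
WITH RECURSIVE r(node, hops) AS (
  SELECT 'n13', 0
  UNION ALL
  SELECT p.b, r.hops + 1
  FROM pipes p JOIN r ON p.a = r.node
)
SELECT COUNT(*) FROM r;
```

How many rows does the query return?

Base: (n13, hops=0).
Iteration 1: edges from {n13} -> (n31, hops=1), (n39, hops=1).
Iteration 2: edges from {n31,n39} -> (n29, hops=2).
Iteration 3: no outgoing edges from {n29}; recursion stops.
Total rows emitted: 4.

4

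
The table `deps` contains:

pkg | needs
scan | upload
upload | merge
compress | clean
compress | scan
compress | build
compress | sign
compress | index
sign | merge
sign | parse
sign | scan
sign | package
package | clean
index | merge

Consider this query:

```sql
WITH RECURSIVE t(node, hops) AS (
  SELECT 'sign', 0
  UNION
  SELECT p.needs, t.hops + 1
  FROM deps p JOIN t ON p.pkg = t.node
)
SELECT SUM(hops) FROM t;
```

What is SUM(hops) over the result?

Base: (sign, hops=0).
Iteration 1: edges from {sign} -> (merge, hops=1), (package, hops=1), (parse, hops=1), (scan, hops=1).
Iteration 2: edges from {merge,package,parse,scan} -> (clean, hops=2), (upload, hops=2).
Iteration 3: edges from {clean,upload} -> (merge, hops=3).
Iteration 4: no outgoing edges from {merge}; recursion stops.
SUM(hops) = 0 + 1 + 1 + 1 + 1 + 2 + 2 + 3 = 11.

11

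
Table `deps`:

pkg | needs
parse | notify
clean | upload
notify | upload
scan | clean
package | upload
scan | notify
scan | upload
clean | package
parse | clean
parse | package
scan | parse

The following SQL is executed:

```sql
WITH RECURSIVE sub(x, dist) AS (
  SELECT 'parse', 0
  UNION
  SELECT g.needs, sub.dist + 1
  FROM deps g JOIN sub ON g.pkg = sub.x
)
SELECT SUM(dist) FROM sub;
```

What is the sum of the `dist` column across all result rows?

10

Base: (parse, dist=0).
Iteration 1: edges from {parse} -> (clean, dist=1), (notify, dist=1), (package, dist=1).
Iteration 2: edges from {clean,notify,package} -> (package, dist=2), (upload, dist=2). [UNION drops 2 duplicate row(s)]
Iteration 3: edges from {package,upload} -> (upload, dist=3).
Iteration 4: no outgoing edges from {upload}; recursion stops.
SUM(dist) = 0 + 1 + 1 + 1 + 2 + 2 + 3 = 10.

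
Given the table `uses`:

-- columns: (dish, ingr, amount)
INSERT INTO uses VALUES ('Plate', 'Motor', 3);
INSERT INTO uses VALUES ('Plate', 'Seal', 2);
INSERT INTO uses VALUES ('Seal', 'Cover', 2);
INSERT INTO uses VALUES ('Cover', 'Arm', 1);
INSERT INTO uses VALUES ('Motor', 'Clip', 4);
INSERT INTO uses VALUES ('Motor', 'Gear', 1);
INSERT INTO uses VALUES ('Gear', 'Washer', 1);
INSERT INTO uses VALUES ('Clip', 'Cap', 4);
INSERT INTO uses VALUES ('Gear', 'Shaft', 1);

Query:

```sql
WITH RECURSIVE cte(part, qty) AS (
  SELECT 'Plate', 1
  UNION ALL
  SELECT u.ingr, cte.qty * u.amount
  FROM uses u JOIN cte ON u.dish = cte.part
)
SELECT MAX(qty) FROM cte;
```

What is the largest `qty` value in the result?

48

Base: (Plate, qty=1).
Iteration 1: components of {Plate} -> Motor = 1*3 = 3, Seal = 1*2 = 2.
Iteration 2: components of {Motor,Seal} -> Clip = 3*4 = 12, Cover = 2*2 = 4, Gear = 3*1 = 3.
Iteration 3: components of {Clip,Cover,Gear} -> Arm = 4*1 = 4, Cap = 12*4 = 48, Shaft = 3*1 = 3, Washer = 3*1 = 3.
Iteration 4: no further components; recursion stops.
qty values: 1, 3, 2, 12, 3, 4, 48, 3, 3, 4; the maximum is 48.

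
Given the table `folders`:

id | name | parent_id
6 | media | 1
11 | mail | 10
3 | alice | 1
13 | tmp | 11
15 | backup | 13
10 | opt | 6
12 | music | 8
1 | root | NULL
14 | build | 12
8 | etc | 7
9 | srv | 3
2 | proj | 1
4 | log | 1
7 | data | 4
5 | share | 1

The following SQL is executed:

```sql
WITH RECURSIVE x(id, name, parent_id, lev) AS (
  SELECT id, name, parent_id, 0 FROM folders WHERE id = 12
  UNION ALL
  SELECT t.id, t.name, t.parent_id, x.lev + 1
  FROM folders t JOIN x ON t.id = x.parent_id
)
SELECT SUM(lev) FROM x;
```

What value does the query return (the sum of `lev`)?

10

Base: id=12 (music), parent_id=8, lev 0.
Iteration 1: join on id=8 -> etc (id 8, parent_id=7, lev 1).
Iteration 2: join on id=7 -> data (id 7, parent_id=4, lev 2).
Iteration 3: join on id=4 -> log (id 4, parent_id=1, lev 3).
Iteration 4: join on id=1 -> root (id 1, parent_id=NULL, lev 4).
Iteration 5: parent_id is NULL; no match; recursion stops.
SUM(lev) = 0 + 1 + 2 + 3 + 4 = 10.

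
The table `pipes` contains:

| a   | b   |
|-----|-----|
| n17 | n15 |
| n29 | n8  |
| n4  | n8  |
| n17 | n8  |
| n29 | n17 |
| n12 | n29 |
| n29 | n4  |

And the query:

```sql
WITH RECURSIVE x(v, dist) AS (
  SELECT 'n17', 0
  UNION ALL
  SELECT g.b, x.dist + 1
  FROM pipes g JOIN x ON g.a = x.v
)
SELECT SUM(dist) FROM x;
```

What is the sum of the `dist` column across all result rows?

2

Base: (n17, dist=0).
Iteration 1: edges from {n17} -> (n15, dist=1), (n8, dist=1).
Iteration 2: no outgoing edges from {n15,n8}; recursion stops.
SUM(dist) = 0 + 1 + 1 = 2.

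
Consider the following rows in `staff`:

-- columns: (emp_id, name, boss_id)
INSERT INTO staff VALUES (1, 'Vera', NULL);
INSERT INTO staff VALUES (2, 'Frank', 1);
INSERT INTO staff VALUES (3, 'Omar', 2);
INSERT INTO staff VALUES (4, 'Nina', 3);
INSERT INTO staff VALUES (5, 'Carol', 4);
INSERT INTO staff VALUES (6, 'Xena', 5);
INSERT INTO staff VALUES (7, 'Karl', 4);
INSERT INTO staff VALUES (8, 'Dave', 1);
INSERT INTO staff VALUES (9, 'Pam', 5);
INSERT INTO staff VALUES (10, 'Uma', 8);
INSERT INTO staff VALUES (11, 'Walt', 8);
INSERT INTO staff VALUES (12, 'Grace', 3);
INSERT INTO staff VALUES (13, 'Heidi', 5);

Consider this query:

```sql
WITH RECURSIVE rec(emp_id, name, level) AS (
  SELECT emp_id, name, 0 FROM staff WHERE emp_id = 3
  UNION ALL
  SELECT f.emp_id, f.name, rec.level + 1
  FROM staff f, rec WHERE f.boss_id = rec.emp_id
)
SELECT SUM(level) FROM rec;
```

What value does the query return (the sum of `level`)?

15

Base: emp_id=3 (Omar) at level 0.
Iteration 1: rows with boss_id in {3} -> Nina (id 4, level 1), Grace (id 12, level 1).
Iteration 2: rows with boss_id in {4,12} -> Carol (id 5, level 2), Karl (id 7, level 2).
Iteration 3: rows with boss_id in {5,7} -> Xena (id 6, level 3), Pam (id 9, level 3), Heidi (id 13, level 3).
Iteration 4: no rows with boss_id in {6,9,13}; recursion stops.
SUM(level) = 0 + 1 + 1 + 2 + 2 + 3 + 3 + 3 = 15.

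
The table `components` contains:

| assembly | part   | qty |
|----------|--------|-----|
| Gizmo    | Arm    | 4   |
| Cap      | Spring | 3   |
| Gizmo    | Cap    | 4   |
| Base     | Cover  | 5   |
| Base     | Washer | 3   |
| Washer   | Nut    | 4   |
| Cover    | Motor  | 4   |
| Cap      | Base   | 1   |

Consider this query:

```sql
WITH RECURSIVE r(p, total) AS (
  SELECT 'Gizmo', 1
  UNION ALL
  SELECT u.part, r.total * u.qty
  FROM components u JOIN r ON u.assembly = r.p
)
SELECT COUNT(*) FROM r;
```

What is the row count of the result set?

9

Base: (Gizmo, total=1).
Iteration 1: components of {Gizmo} -> Arm = 1*4 = 4, Cap = 1*4 = 4.
Iteration 2: components of {Arm,Cap} -> Base = 4*1 = 4, Spring = 4*3 = 12.
Iteration 3: components of {Base,Spring} -> Cover = 4*5 = 20, Washer = 4*3 = 12.
Iteration 4: components of {Cover,Washer} -> Motor = 20*4 = 80, Nut = 12*4 = 48.
Iteration 5: no further components; recursion stops.
Total rows emitted: 9.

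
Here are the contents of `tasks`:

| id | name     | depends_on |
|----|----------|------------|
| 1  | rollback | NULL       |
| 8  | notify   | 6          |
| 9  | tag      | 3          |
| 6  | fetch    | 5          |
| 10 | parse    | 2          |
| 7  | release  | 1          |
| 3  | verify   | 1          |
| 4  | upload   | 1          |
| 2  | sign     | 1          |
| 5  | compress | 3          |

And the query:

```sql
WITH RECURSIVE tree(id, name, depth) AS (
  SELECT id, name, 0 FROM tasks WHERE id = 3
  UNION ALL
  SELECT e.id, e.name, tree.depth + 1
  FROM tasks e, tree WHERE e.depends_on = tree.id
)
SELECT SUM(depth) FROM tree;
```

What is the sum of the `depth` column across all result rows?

7

Base: id=3 (verify) at depth 0.
Iteration 1: rows with depends_on in {3} -> compress (id 5, depth 1), tag (id 9, depth 1).
Iteration 2: rows with depends_on in {5,9} -> fetch (id 6, depth 2).
Iteration 3: rows with depends_on in {6} -> notify (id 8, depth 3).
Iteration 4: no rows with depends_on in {8}; recursion stops.
SUM(depth) = 0 + 1 + 1 + 2 + 3 = 7.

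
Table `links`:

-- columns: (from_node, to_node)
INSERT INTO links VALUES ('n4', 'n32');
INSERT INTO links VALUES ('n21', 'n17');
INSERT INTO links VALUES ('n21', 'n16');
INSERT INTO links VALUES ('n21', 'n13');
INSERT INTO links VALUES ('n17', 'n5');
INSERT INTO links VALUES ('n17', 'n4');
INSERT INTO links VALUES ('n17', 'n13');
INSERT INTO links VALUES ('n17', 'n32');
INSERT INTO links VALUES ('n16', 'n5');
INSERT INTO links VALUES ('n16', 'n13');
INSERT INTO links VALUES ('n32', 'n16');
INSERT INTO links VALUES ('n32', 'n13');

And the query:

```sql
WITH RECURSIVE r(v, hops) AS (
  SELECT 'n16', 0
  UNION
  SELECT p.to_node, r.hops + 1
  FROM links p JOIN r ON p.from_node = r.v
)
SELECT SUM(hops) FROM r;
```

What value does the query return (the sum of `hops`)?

2

Base: (n16, hops=0).
Iteration 1: edges from {n16} -> (n13, hops=1), (n5, hops=1).
Iteration 2: no outgoing edges from {n13,n5}; recursion stops.
SUM(hops) = 0 + 1 + 1 = 2.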